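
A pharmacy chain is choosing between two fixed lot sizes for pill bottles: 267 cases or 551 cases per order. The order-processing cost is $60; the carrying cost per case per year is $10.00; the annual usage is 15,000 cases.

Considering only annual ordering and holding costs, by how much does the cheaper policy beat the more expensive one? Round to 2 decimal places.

TC(Q) = (D/Q)S + (Q/2)H
TC(267) = (15,000/267)×60 + (267/2)×10 = $4,705.79
TC(551) = (15,000/551)×60 + (551/2)×10 = $4,388.39
Lots of 551 are cheaper by $317.39.

$317.39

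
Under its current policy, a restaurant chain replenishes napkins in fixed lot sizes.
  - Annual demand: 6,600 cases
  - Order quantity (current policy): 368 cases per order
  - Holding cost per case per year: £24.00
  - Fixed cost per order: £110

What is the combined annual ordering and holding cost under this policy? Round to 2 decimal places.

£6,388.83

Ordering: D/Q × S = 6,600/368 × £110 = £1,972.83
Holding:  Q/2 × H = 368/2 × £24 = £4,416.00
Total = £1,972.83 + £4,416.00 = £6,388.83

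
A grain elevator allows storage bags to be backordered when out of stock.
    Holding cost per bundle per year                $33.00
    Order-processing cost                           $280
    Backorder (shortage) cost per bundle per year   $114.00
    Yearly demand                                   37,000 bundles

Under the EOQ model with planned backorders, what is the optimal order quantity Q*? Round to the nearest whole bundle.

Q* = √(2DS/H) · √((H + b)/b)
   = √(2 × 37,000 × 280 / 33) · √((33 + 114) / 114)
   = 792.388 × 1.1355 ≈ 899.80

900 bundles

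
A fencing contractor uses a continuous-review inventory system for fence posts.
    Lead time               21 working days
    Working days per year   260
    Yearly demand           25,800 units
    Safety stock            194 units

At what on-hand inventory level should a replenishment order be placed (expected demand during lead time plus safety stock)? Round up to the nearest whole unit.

Daily demand d = 25,800 / 260 = 99.231 units/day
Demand during lead time = 99.231 × 21 = 2,083.85
Reorder point = 2,083.85 + 194 = 2,277.85 → round up

2,278 units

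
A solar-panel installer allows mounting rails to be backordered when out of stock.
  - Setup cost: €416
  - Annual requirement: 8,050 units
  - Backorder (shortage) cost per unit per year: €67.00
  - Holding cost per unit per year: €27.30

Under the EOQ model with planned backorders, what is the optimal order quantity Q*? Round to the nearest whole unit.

588 units

Basic EOQ = √(2·8,050·416/27.3) = 495.311
Backorder adjustment √((H+b)/b) = √((27.3+67)/67) = 1.1864
Q* = 495.311 × 1.1864 ≈ 587.62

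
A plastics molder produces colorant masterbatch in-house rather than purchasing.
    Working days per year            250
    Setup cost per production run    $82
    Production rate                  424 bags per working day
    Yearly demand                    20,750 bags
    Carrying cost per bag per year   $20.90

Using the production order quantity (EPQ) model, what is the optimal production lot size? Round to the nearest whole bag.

450 bags

d = 20,750/250 = 83.0000 bags/day;  effective holding cost H(1 − d/p) = 20.9·(1 − 83.0000/424) = 16.80873
Q* = √(2DS / H_eff) = √(2·20,750·82 / 16.80873) ≈ 449.95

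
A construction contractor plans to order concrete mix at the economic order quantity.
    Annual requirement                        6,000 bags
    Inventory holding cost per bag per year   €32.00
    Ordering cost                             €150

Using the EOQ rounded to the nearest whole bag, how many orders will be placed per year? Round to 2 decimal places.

25.32 orders per year

2DS/H = 2·6,000·150/32 = 56,250.00
EOQ = √56,250.00 ≈ 237.17 → Q = 237
N = D/Q = 6,000/237 ≈ 25.316 orders/yr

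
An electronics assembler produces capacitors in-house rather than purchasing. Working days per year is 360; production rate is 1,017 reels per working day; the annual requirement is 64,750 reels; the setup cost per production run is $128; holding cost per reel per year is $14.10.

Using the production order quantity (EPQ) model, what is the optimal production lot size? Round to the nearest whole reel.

1,195 reels

d = 64,750/360 = 179.8611 reels/day;  effective holding cost H(1 − d/p) = 14.1·(1 − 179.8611/1017) = 11.60635
Q* = √(2DS / H_eff) = √(2·64,750·128 / 11.60635) ≈ 1,195.07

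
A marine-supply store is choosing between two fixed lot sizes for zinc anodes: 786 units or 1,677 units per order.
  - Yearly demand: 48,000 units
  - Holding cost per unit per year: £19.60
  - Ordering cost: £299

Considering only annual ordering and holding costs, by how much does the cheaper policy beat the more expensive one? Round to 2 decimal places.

TC(Q) = (D/Q)S + (Q/2)H
TC(786) = (48,000/786)×299 + (786/2)×19.6 = £25,962.34
TC(1,677) = (48,000/1,677)×299 + (1,677/2)×19.6 = £24,992.74
Lots of 1,677 are cheaper by £969.60.

£969.60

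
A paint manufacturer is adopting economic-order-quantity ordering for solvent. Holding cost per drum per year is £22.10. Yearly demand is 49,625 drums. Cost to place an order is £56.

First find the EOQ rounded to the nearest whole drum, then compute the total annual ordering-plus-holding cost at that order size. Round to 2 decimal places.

£11,082.96

2DS/H = 2·49,625·56/22.1 = 251,493.21
EOQ = √251,493.21 ≈ 501.49 → Q = 501 drums
Annual ordering cost = (D/Q)·S = (49,625/501) × 56 = £5,546.91
Annual holding cost  = (Q/2)·H = (501/2) × 22.1 = £5,536.05
Total = £5,546.91 + £5,536.05 = £11,082.96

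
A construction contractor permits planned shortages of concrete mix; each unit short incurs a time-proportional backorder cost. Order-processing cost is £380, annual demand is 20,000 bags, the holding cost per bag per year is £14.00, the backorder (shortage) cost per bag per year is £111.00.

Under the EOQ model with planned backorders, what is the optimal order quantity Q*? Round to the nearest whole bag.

Basic EOQ = √(2·20,000·380/14) = 1,041.976
Backorder adjustment √((H+b)/b) = √((14+111)/111) = 1.0612
Q* = 1,041.976 × 1.0612 ≈ 1,105.74

1,106 bags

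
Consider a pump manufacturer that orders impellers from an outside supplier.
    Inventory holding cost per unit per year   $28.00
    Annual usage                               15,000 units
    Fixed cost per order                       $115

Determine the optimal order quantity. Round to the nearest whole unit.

351 units

EOQ = √(2DS/H) = √(2 × 15,000 × 115 / 28)
    = √(123,214.29) ≈ 351.02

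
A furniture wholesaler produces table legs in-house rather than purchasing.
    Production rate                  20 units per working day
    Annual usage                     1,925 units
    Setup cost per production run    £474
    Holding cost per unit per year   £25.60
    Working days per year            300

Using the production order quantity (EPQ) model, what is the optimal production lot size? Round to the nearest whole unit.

324 units

Daily demand d = 1,925/300 = 6.417; p = 20; 1 − d/p = 0.67917
EPQ = √(2DS / (H(1 − d/p)))
    = √(2 × 1,925 × 474 / (25.6 × 0.67917)) ≈ 323.97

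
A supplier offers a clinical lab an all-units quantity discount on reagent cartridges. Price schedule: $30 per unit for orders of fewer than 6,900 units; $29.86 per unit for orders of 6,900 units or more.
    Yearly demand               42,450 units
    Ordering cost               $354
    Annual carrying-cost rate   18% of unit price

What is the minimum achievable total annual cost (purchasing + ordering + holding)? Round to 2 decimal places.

$1,286,239.50

H₁ = 18%×$30 = $5.4000;  H₂ = 18%×$29.86 = $5.3748
EOQ₁ = √(2×42,450×354/5.4000) = 2,359.17  (< 6,900, feasible at tier 1)
EOQ₂ = √(2×42,450×354/5.3748) = 2,364.69  (< 6,900 → use Q = 6,900 at tier-2 price)
TC(tier 1 (EOQ₁), Q≈2,359.2) = $1,286,239.50
TC(tier 2, Q≈6,900.0) = $1,288,277.93
Minimum at tier 1 (EOQ₁): $1,286,239.50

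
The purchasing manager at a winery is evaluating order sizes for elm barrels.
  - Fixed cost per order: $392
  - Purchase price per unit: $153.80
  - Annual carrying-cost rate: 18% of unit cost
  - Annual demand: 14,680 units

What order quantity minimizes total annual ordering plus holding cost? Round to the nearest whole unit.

H = i·C = 0.18 × $153.8 = $27.6840 per unit-year
Optimal lot size Q* = (2 × 14,680 × $392 / $27.684)^½ ≈ 644.77

645 units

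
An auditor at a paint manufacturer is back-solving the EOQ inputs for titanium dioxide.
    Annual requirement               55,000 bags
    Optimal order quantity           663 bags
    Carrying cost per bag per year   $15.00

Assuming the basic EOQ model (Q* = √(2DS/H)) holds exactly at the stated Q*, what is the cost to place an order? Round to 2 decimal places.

$59.94

EOQ relation: Q² = 2DS/H, so rearrange for the unknown.
S = Q²H / (2D) = 663² × 15 / (2 × 55,000) = 59.9412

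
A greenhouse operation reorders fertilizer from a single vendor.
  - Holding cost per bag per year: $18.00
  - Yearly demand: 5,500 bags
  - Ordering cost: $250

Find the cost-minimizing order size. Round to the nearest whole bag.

391 bags

EOQ = √(2DS/H) = √(2 × 5,500 × 250 / 18)
    = √(152,777.78) ≈ 390.87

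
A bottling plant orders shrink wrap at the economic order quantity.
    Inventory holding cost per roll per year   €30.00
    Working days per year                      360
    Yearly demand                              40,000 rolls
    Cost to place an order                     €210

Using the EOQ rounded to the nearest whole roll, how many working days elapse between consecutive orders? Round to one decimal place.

6.7 days

EOQ = √(2DS/H) = √(2 × 40,000 × 210 / 30)
    = √(560,000.00) ≈ 748.33 → Q = 748 rolls
Cycle time = (working days × Q)/D = (360 × 748) / 40,000 = 6.732 days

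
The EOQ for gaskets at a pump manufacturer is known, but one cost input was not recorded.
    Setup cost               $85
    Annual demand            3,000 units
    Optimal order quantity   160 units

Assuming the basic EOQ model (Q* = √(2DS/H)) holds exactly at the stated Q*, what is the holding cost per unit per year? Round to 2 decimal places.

EOQ relation: Q² = 2DS/H, so rearrange for the unknown.
H = 2DS / Q² = 2 × 3,000 × 85 / 160² = 19.9219

$19.92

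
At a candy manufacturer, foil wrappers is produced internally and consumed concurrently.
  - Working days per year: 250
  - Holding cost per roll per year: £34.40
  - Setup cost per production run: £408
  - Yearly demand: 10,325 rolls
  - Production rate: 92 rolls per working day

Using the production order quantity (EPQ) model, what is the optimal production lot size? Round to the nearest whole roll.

d = 10,325/250 = 41.3000 rolls/day;  effective holding cost H(1 − d/p) = 34.4·(1 − 41.3000/92) = 18.95739
Q* = √(2DS / H_eff) = √(2·10,325·408 / 18.95739) ≈ 666.65

667 rolls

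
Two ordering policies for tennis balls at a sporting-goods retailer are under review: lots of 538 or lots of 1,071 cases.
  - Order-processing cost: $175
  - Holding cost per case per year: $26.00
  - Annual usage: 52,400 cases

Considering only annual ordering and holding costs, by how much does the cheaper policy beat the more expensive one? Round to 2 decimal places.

$1,553.52

For each Q, cost = (D/Q)·S + (Q/2)·H.
TC(538) = (52,400/538)×175 + (538/2)×26 = $24,038.61
TC(1,071) = (52,400/1,071)×175 + (1,071/2)×26 = $22,485.09
Lots of 1,071 are cheaper by $1,553.52.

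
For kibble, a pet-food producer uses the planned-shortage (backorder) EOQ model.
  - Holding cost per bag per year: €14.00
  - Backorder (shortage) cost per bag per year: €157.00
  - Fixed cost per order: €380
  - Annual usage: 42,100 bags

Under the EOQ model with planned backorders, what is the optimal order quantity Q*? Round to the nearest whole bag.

Basic EOQ = √(2·42,100·380/14) = 1,511.763
Backorder adjustment √((H+b)/b) = √((14+157)/157) = 1.0436
Q* = 1,511.763 × 1.0436 ≈ 1,577.73

1,578 bags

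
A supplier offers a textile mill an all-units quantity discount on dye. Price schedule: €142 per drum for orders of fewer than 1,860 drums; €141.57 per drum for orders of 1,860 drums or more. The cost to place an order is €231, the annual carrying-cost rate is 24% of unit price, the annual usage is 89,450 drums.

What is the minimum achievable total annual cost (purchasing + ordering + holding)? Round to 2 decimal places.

€12,706,144.04

H₁ = 24%×€142 = €34.0800;  H₂ = 24%×€141.57 = €33.9768
EOQ₁ = √(2×89,450×231/34.0800) = 1,101.19  (< 1,860, feasible at tier 1)
EOQ₂ = √(2×89,450×231/33.9768) = 1,102.86  (< 1,860 → use Q = 1,860 at tier-2 price)
TC(tier 1 (EOQ₁), Q≈1,101.2) = €12,739,428.48
TC(tier 2, Q≈1,860.0) = €12,706,144.04
Minimum at tier 2: €12,706,144.04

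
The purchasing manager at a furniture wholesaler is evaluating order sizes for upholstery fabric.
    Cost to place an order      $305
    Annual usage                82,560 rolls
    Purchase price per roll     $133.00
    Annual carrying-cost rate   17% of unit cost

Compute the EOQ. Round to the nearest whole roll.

Carrying cost H = $133 × 17% = $22.6100/roll/yr
Optimal lot size Q* = (2 × 82,560 × $305 / $22.61)^½ ≈ 1,492.45

1,492 rolls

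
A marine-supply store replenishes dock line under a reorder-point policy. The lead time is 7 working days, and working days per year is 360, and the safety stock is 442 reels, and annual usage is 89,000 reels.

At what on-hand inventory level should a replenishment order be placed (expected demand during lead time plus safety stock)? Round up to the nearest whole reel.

Daily demand d = 89,000 / 360 = 247.222 reels/day
Demand during lead time = 247.222 × 7 = 1,730.56
Reorder point = 1,730.56 + 442 = 2,172.56 → round up

2,173 reels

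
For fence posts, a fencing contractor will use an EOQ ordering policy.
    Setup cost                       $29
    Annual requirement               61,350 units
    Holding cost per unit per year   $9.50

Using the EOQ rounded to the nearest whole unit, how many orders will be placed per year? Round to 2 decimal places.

EOQ = √(2DS/H) = √(2 × 61,350 × 29 / 9.5)
    = √(374,557.89) ≈ 612.01 → Q = 612
Orders per year = D/Q = 61,350 / 612 = 100.245

100.25 orders per year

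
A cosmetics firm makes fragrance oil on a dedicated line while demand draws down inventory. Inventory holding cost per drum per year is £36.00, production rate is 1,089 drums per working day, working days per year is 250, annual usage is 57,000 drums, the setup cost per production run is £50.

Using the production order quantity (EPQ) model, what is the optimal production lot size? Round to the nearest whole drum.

d = 57,000/250 = 228.0000 drums/day;  effective holding cost H(1 − d/p) = 36·(1 − 228.0000/1089) = 28.46281
Q* = √(2DS / H_eff) = √(2·57,000·50 / 28.46281) ≈ 447.51

448 drums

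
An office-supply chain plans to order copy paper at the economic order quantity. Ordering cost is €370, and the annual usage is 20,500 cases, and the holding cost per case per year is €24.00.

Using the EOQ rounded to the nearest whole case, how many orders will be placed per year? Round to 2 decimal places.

25.79 orders per year

Q* = √(2·D·S / H) = √(2·20,500·370 / 24) = √632,083.3 ≈ 795.04 → Q = 795
Orders per year = D/Q = 20,500 / 795 = 25.786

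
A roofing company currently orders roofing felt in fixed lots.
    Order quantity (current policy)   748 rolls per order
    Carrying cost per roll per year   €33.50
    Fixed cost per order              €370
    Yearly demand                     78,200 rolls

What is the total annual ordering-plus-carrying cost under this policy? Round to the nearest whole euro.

€51,211

Orders/yr = 78,200/748 = 104.545; ordering cost = 104.545 × €370 = €38,681.82
Average inventory = 748/2 = 374; holding cost = 374 × €33.5 = €12,529.00
Total = €38,681.82 + €12,529.00 = €51,210.82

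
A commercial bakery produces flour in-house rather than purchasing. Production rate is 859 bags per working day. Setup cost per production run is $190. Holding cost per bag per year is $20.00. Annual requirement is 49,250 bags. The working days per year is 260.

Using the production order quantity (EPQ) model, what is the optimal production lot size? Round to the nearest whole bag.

Daily demand d = 49,250/260 = 189.423; p = 859; 1 − d/p = 0.77948
EPQ = √(2DS / (H(1 − d/p)))
    = √(2 × 49,250 × 190 / (20 × 0.77948)) ≈ 1,095.66

1,096 bags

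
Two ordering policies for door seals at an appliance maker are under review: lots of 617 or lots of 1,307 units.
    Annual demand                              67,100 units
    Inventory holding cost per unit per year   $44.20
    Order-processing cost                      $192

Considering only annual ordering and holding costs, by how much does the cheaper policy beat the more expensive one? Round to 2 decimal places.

$4,225.69

For each Q, cost = (D/Q)·S + (Q/2)·H.
TC(617) = (67,100/617)×192 + (617/2)×44.2 = $34,516.09
TC(1,307) = (67,100/1,307)×192 + (1,307/2)×44.2 = $38,741.78
Lots of 617 are cheaper by $4,225.69.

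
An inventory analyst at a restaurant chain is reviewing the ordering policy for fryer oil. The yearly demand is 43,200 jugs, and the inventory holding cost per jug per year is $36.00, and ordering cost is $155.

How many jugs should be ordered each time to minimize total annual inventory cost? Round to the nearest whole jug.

EOQ = √(2DS/H) = √(2 × 43,200 × 155 / 36)
    = √(372,000.00) ≈ 609.92

610 jugs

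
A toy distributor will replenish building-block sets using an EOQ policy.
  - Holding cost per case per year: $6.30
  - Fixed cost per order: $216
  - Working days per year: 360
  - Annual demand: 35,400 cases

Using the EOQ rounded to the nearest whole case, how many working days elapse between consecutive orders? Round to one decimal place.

15.8 days

Optimal lot size Q* = (2 × 35,400 × $216 / $6.3)^½ ≈ 1,558.02 → Q = 1,558 cases
Days between orders = 360 / (D/Q) = 360 / 22.721 ≈ 15.844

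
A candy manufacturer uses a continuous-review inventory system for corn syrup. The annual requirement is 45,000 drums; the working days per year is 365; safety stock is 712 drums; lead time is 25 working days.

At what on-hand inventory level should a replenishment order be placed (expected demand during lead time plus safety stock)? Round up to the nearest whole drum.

Daily demand d = 45,000 / 365 = 123.288 drums/day
Demand during lead time = 123.288 × 25 = 3,082.19
Reorder point = 3,082.19 + 712 = 3,794.19 → round up

3,795 drums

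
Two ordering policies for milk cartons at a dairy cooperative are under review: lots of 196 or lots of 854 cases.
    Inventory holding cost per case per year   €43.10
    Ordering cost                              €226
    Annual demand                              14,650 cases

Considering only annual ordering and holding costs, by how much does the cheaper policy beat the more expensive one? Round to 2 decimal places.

Annual cost at Q: ordering D·S/Q plus holding Q·H/2.
TC(196) = (14,650/196)×226 + (196/2)×43.1 = €21,116.15
TC(854) = (14,650/854)×226 + (854/2)×43.1 = €22,280.63
Lots of 196 are cheaper by €1,164.49.

€1,164.49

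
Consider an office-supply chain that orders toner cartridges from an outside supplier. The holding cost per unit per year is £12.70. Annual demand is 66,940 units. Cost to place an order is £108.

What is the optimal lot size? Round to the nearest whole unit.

1,067 units

Q* = √(2·D·S / H) = √(2·66,940·108 / 12.7) = √1,138,507.1 ≈ 1,067.01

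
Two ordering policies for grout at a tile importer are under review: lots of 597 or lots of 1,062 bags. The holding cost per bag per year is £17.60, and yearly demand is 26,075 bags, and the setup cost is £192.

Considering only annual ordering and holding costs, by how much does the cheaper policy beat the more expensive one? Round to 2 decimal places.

Annual cost at Q: ordering D·S/Q plus holding Q·H/2.
TC(597) = (26,075/597)×192 + (597/2)×17.6 = £13,639.53
TC(1,062) = (26,075/1,062)×192 + (1,062/2)×17.6 = £14,059.72
Lots of 597 are cheaper by £420.19.

£420.19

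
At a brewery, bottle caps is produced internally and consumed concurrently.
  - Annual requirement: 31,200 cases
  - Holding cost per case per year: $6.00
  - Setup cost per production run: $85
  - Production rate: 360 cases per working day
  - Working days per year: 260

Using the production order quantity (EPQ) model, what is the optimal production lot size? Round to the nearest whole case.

1,152 cases

d = 31,200/260 = 120.0000 cases/day;  effective holding cost H(1 − d/p) = 6·(1 − 120.0000/360) = 4.00000
Q* = √(2DS / H_eff) = √(2·31,200·85 / 4.00000) ≈ 1,151.52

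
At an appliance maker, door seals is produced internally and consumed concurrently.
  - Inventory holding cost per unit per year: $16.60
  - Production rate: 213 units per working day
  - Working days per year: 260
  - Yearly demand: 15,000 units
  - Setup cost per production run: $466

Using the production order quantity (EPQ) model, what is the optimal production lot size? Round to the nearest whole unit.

Daily demand d = 15,000/260 = 57.692; p = 213; 1 − d/p = 0.72914
EPQ = √(2DS / (H(1 − d/p)))
    = √(2 × 15,000 × 466 / (16.6 × 0.72914)) ≈ 1,074.71

1,075 units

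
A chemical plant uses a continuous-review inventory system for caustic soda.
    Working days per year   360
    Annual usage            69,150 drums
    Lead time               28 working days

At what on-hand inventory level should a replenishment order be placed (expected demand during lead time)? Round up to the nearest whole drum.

Daily demand d = 69,150 / 360 = 192.083 drums/day
Demand during lead time = 192.083 × 28 = 5,378.33
Reorder point = 5,378.33 → round up

5,379 drums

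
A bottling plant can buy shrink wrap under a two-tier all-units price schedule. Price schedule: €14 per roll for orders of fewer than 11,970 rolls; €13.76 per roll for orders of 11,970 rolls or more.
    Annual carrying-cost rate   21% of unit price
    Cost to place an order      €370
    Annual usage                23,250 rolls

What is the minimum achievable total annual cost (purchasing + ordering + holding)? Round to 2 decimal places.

€332,612.15

H₁ = 21%×€14 = €2.9400;  H₂ = 21%×€13.76 = €2.8896
EOQ₁ = √(2×23,250×370/2.9400) = 2,419.10  (< 11,970, feasible at tier 1)
EOQ₂ = √(2×23,250×370/2.8896) = 2,440.10  (< 11,970 → use Q = 11,970 at tier-2 price)
TC(tier 1 (EOQ₁), Q≈2,419.1) = €332,612.15
TC(tier 2, Q≈11,970.0) = €337,932.93
Minimum at tier 1 (EOQ₁): €332,612.15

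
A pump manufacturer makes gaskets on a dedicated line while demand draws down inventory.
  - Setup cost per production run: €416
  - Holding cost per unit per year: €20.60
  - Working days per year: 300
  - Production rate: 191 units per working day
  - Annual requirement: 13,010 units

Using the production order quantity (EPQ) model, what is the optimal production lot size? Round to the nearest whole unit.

825 units

d = 13,010/300 = 43.3667 units/day;  effective holding cost H(1 − d/p) = 20.6·(1 − 43.3667/191) = 15.92276
Q* = √(2DS / H_eff) = √(2·13,010·416 / 15.92276) ≈ 824.50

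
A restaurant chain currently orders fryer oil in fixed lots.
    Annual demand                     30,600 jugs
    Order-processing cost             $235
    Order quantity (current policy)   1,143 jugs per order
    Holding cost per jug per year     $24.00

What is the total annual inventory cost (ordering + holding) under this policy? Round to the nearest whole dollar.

$20,007

Orders/yr = 30,600/1,143 = 26.772; ordering cost = 26.772 × $235 = $6,291.34
Average inventory = 1,143/2 = 571.5; holding cost = 571.5 × $24 = $13,716.00
Total = $6,291.34 + $13,716.00 = $20,007.34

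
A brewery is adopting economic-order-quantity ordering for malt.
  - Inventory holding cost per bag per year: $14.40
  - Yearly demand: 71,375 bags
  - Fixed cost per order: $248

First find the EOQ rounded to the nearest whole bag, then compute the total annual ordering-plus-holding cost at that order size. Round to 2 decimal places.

Q* = √(2·D·S / H) = √(2·71,375·248 / 14.4) = √2,458,472.2 ≈ 1,567.95 → Q = 1,568 bags
Annual ordering cost = (D/Q)·S = (71,375/1,568) × 248 = $11,288.90
Annual holding cost  = (Q/2)·H = (1,568/2) × 14.4 = $11,289.60
Total = $11,288.90 + $11,289.60 = $22,578.50

$22,578.50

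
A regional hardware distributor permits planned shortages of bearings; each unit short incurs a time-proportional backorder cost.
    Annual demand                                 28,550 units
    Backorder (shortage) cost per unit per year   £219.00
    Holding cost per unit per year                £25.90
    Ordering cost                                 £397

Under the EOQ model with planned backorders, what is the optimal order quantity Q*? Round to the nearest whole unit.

989 units

Q* = √(2DS/H) · √((H + b)/b)
   = √(2 × 28,550 × 397 / 25.9) · √((25.9 + 219) / 219)
   = 935.542 × 1.0575 ≈ 989.32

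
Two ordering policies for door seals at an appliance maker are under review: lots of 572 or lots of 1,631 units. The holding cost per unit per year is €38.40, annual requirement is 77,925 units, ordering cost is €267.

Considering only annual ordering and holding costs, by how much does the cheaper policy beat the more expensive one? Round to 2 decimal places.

€3,284.71

TC(Q) = (D/Q)S + (Q/2)H
TC(572) = (77,925/572)×267 + (572/2)×38.4 = €47,356.48
TC(1,631) = (77,925/1,631)×267 + (1,631/2)×38.4 = €44,071.78
Cheaper: Q = 1,631.  Difference = €3,284.71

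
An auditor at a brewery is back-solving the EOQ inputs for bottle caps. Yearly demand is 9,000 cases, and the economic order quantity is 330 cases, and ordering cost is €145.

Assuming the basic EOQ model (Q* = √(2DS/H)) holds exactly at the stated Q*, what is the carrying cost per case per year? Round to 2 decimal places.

€23.97

Since Q* = (2DS/H)^½, squaring gives Q*²·H = 2DS.
H = 2DS / Q² = 2 × 9,000 × 145 / 330² = 23.9669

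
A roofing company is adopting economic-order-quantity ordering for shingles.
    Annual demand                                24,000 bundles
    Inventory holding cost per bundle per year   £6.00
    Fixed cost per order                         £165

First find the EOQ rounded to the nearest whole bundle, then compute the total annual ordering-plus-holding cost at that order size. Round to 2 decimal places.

EOQ = √(2DS/H) = √(2 × 24,000 × 165 / 6)
    = √(1,320,000.00) ≈ 1,148.91 → Q = 1,149 bundles
Orders/yr = 24,000/1,149 = 20.888; ordering cost = 20.888 × £165 = £3,446.48
Average inventory = 1,149/2 = 574.5; holding cost = 574.5 × £6 = £3,447.00
Total = £3,446.48 + £3,447.00 = £6,893.48

£6,893.48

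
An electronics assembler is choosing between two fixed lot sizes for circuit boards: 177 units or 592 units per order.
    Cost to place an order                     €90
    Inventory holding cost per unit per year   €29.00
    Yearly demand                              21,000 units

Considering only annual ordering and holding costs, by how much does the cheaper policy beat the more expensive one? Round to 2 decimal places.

€1,467.90

Annual cost at Q: ordering D·S/Q plus holding Q·H/2.
TC(177) = (21,000/177)×90 + (177/2)×29 = €13,244.47
TC(592) = (21,000/592)×90 + (592/2)×29 = €11,776.57
Cheaper: Q = 592.  Difference = €1,467.90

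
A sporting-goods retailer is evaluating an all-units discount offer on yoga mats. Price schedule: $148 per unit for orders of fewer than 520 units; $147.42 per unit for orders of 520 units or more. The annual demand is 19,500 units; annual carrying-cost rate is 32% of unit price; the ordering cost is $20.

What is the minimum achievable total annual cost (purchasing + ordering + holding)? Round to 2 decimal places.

$2,887,705.34

H₁ = 32%×$148 = $47.3600;  H₂ = 32%×$147.42 = $47.1744
EOQ₁ = √(2×19,500×20/47.3600) = 128.33  (< 520, feasible at tier 1)
EOQ₂ = √(2×19,500×20/47.1744) = 128.59  (< 520 → use Q = 520 at tier-2 price)
TC(tier 1 (EOQ₁), Q≈128.3) = $2,892,077.89
TC(tier 2, Q≈520.0) = $2,887,705.34
Minimum at tier 2: $2,887,705.34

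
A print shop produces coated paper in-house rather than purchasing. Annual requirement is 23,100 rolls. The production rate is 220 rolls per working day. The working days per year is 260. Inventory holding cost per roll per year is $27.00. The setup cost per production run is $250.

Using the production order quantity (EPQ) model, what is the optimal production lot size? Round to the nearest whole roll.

847 rolls

d = 23,100/260 = 88.8462 rolls/day;  effective holding cost H(1 − d/p) = 27·(1 − 88.8462/220) = 16.09615
Q* = √(2DS / H_eff) = √(2·23,100·250 / 16.09615) ≈ 847.09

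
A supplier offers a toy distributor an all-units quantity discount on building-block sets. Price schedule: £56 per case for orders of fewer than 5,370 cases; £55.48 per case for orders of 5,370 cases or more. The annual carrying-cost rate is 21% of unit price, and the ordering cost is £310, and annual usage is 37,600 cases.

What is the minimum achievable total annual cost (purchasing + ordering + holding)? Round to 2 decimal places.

H₁ = 21%×£56 = £11.7600;  H₂ = 21%×£55.48 = £11.6508
EOQ₁ = √(2×37,600×310/11.7600) = 1,407.95  (< 5,370, feasible at tier 1)
EOQ₂ = √(2×37,600×310/11.6508) = 1,414.53  (< 5,370 → use Q = 5,370 at tier-2 price)
TC(tier 1 (EOQ₁), Q≈1,407.9) = £2,122,157.45
TC(tier 2, Q≈5,370.0) = £2,119,500.98
Minimum at tier 2: £2,119,500.98

£2,119,500.98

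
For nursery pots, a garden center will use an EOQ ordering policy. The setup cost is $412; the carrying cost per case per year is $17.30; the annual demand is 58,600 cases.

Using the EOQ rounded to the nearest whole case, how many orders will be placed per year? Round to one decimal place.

35.1 orders per year

Q* = √(2·D·S / H) = √(2·58,600·412 / 17.3) = √2,791,121.4 ≈ 1,670.66 → Q = 1,671
N = D/Q = 58,600/1,671 ≈ 35.069 orders/yr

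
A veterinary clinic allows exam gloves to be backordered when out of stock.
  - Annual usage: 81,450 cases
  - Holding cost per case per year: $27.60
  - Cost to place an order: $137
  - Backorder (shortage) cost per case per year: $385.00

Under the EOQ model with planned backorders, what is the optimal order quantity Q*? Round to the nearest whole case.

Basic EOQ = √(2·81,450·137/27.6) = 899.221
Backorder adjustment √((H+b)/b) = √((27.6+385)/385) = 1.0352
Q* = 899.221 × 1.0352 ≈ 930.89

931 cases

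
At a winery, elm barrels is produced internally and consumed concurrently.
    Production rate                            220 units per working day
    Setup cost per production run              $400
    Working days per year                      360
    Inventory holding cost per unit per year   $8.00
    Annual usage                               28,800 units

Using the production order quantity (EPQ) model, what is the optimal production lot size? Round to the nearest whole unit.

2,127 units

Daily demand d = 28,800/360 = 80.000; p = 220; 1 − d/p = 0.63636
EPQ = √(2DS / (H(1 − d/p)))
    = √(2 × 28,800 × 400 / (8 × 0.63636)) ≈ 2,127.37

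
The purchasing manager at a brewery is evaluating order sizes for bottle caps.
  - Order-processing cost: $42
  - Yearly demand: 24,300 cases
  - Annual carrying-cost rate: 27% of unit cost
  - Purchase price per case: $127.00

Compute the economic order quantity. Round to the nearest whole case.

244 cases

Carrying cost H = $127 × 27% = $34.2900/case/yr
Q* = √(2·D·S / H) = √(2·24,300·42 / 34.29) = √59,527.6 ≈ 243.98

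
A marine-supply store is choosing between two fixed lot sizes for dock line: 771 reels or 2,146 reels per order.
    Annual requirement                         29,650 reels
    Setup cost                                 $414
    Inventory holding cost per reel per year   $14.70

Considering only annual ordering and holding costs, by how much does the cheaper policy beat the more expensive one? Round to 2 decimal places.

$94.77

TC(Q) = (D/Q)S + (Q/2)H
TC(771) = (29,650/771)×414 + (771/2)×14.7 = $21,587.86
TC(2,146) = (29,650/2,146)×414 + (2,146/2)×14.7 = $21,493.09
|ΔTC| = |$21,587.86 − $21,493.09| = $94.77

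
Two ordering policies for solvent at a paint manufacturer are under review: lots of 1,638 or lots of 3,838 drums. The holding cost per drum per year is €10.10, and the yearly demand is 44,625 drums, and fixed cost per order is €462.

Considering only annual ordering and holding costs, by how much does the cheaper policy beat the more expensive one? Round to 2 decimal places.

€3,895.20

Annual cost at Q: ordering D·S/Q plus holding Q·H/2.
TC(1,638) = (44,625/1,638)×462 + (1,638/2)×10.1 = €20,858.44
TC(3,838) = (44,625/3,838)×462 + (3,838/2)×10.1 = €24,753.64
Lots of 1,638 are cheaper by €3,895.20.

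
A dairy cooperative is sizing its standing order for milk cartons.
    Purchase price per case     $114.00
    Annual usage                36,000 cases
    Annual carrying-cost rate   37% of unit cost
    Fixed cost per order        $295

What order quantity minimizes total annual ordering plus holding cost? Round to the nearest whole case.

Carrying cost H = $114 × 37% = $42.1800/case/yr
Q* = √(2·D·S / H) = √(2·36,000·295 / 42.18) = √503,556.2 ≈ 709.62

710 cases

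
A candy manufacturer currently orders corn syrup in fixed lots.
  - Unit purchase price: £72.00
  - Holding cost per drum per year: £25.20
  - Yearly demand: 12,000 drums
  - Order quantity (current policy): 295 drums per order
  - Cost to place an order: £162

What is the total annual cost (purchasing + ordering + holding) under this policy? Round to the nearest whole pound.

£874,307

Ordering: D/Q × S = 12,000/295 × £162 = £6,589.83
Holding:  Q/2 × H = 295/2 × £25.2 = £3,717.00
Purchase cost = D·C = 12,000 × 72 = £864,000.00
Total = £6,589.83 + £3,717.00 + £864,000.00 = £874,306.83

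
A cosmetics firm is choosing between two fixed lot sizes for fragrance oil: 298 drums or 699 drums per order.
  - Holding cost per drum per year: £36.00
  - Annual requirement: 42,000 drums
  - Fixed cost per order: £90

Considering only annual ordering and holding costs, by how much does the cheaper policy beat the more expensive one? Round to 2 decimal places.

For each Q, cost = (D/Q)·S + (Q/2)·H.
TC(298) = (42,000/298)×90 + (298/2)×36 = £18,048.56
TC(699) = (42,000/699)×90 + (699/2)×36 = £17,989.73
Cheaper: Q = 699.  Difference = £58.84

£58.84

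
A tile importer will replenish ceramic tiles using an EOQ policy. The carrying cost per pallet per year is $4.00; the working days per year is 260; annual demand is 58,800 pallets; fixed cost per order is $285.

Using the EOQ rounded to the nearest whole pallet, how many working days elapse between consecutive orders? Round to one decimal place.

Q* = √(2·D·S / H) = √(2·58,800·285 / 4) = √8,379,000.0 ≈ 2,894.65 → Q = 2,895 pallets
T = Q/D × 260 days = 2,895/58,800 × 260 = 12.801 days

12.8 days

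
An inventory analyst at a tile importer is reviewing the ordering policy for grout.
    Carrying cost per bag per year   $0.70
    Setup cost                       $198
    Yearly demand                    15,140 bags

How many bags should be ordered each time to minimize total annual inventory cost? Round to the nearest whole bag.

2,927 bags

2DS/H = 2·15,140·198/0.7 = 8,564,914.29
EOQ = √8,564,914.29 ≈ 2,926.59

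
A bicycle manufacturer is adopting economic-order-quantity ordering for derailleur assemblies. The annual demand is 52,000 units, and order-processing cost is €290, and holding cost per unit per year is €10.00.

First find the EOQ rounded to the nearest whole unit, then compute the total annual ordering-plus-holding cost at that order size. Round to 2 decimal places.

€17,366.64

Q* = √(2·D·S / H) = √(2·52,000·290 / 10) = √3,016,000.0 ≈ 1,736.66 → Q = 1,737 units
Ordering: D/Q × S = 52,000/1,737 × €290 = €8,681.64
Holding:  Q/2 × H = 1,737/2 × €10 = €8,685.00
Total = €8,681.64 + €8,685.00 = €17,366.64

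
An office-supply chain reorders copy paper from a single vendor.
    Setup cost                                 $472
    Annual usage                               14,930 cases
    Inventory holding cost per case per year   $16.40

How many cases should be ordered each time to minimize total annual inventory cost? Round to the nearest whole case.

927 cases

2DS/H = 2·14,930·472/16.4 = 859,385.37
EOQ = √859,385.37 ≈ 927.03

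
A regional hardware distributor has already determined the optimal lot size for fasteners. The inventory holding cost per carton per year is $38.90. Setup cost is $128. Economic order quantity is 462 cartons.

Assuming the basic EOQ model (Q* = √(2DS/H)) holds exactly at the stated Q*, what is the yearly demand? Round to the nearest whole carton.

32,433 cartons per year

Since Q* = (2DS/H)^½, squaring gives Q*²·H = 2DS.
D = Q²H / (2S) = 462² × 38.9 / (2 × 128) = 32,433.48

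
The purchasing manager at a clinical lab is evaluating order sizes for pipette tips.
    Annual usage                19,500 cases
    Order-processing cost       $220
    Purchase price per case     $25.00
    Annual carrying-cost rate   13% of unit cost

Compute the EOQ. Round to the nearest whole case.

1,625 cases

H = i·C = 0.13 × $25 = $3.2500 per case-year
Optimal lot size Q* = (2 × 19,500 × $220 / $3.25)^½ ≈ 1,624.81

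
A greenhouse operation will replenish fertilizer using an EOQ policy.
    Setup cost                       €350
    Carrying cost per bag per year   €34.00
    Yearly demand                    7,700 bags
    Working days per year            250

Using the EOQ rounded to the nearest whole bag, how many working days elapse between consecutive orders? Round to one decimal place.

12.9 days

EOQ = √(2DS/H) = √(2 × 7,700 × 350 / 34)
    = √(158,529.41) ≈ 398.16 → Q = 398 bags
Cycle time = (working days × Q)/D = (250 × 398) / 7,700 = 12.922 days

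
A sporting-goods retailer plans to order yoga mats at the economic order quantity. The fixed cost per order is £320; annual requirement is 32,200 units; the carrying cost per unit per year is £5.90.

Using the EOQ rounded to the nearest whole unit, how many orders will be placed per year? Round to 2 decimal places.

17.23 orders per year

2DS/H = 2·32,200·320/5.9 = 3,492,881.36
EOQ = √3,492,881.36 ≈ 1,868.93 → Q = 1,869
Orders per year = D/Q = 32,200 / 1,869 = 17.228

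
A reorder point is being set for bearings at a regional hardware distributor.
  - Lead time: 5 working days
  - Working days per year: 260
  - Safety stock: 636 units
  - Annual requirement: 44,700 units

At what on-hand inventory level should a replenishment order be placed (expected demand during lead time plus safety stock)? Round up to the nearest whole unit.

Daily demand d = 44,700 / 260 = 171.923 units/day
Demand during lead time = 171.923 × 5 = 859.62
Reorder point = 859.62 + 636 = 1,495.62 → round up

1,496 units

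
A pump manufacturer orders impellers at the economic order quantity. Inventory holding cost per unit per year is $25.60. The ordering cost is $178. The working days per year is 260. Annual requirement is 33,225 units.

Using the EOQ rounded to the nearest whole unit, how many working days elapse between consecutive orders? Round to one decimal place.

EOQ = √(2DS/H) = √(2 × 33,225 × 178 / 25.6)
    = √(462,035.16) ≈ 679.73 → Q = 680 units
T = Q/D × 260 days = 680/33,225 × 260 = 5.321 days

5.3 days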